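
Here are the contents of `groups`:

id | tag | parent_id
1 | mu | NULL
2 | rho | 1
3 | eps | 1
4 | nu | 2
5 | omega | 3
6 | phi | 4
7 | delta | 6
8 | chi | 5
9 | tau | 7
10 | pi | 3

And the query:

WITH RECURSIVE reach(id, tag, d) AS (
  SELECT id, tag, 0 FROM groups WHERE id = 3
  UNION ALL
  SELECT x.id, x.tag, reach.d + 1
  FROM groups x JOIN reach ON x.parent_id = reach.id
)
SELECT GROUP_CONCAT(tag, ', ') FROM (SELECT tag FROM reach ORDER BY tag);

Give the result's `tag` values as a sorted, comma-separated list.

chi, eps, omega, pi

Base: id=3 (eps) at d 0.
Iteration 1: rows with parent_id in {3} -> omega (id 5, d 1), pi (id 10, d 1).
Iteration 2: rows with parent_id in {5,10} -> chi (id 8, d 2).
Iteration 3: no rows with parent_id in {8}; recursion stops.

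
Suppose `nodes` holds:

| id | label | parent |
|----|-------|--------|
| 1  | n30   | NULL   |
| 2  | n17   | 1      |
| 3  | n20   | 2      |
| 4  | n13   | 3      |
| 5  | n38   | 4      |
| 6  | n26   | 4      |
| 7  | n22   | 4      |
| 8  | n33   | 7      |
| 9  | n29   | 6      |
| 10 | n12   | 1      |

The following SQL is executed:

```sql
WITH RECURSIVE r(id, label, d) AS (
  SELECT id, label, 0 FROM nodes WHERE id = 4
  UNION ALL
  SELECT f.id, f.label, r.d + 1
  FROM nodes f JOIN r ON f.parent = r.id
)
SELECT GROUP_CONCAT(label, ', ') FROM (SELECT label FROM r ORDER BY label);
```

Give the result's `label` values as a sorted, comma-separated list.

n13, n22, n26, n29, n33, n38

Base: id=4 (n13) at d 0.
Iteration 1: rows with parent in {4} -> n38 (id 5, d 1), n26 (id 6, d 1), n22 (id 7, d 1).
Iteration 2: rows with parent in {5,6,7} -> n33 (id 8, d 2), n29 (id 9, d 2).
Iteration 3: no rows with parent in {8,9}; recursion stops.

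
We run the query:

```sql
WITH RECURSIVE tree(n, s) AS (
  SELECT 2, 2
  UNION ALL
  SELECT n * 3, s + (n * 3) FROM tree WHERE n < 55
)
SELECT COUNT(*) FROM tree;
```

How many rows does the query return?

Base: n=2, s=2.
Iteration 1: 2 < 55 holds -> n = 2 * 3 = 6, s = 2 + 6 = 8.
Iteration 2: 6 < 55 holds -> n = 6 * 3 = 18, s = 8 + 18 = 26.
Iteration 3: 18 < 55 holds -> n = 18 * 3 = 54, s = 26 + 54 = 80.
Iteration 4: 54 < 55 holds -> n = 54 * 3 = 162, s = 80 + 162 = 242.
Iteration 5: 162 < 55 fails; recursion stops.
Total rows emitted: 5.

5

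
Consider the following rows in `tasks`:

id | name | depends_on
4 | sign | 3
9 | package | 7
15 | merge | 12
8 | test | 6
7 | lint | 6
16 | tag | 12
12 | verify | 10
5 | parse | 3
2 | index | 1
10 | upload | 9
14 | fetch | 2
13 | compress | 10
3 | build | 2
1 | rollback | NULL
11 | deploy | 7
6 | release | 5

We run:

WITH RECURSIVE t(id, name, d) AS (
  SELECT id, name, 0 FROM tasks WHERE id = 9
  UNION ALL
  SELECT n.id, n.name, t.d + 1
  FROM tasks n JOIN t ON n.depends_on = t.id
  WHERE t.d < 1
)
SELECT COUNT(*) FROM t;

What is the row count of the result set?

2

Base: id=9 (package) at d 0.
Iteration 1: rows with depends_on in {9} -> upload (id 10, d 1).
Iteration 2: d < 1 fails for all current rows; recursion stops.
Total rows emitted: 2.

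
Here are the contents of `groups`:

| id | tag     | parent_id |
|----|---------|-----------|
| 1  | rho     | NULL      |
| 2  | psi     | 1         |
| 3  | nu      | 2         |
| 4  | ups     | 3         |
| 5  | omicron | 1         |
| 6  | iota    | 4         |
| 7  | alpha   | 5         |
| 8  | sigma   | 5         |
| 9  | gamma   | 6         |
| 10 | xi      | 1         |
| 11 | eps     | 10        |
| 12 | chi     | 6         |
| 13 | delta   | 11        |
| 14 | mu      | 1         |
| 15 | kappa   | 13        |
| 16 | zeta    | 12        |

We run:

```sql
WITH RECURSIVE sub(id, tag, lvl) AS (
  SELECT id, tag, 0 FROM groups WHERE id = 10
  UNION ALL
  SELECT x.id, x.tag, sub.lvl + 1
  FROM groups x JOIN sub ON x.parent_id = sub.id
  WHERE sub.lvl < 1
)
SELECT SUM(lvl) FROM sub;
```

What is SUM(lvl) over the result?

Base: id=10 (xi) at lvl 0.
Iteration 1: rows with parent_id in {10} -> eps (id 11, lvl 1).
Iteration 2: lvl < 1 fails for all current rows; recursion stops.
SUM(lvl) = 0 + 1 = 1.

1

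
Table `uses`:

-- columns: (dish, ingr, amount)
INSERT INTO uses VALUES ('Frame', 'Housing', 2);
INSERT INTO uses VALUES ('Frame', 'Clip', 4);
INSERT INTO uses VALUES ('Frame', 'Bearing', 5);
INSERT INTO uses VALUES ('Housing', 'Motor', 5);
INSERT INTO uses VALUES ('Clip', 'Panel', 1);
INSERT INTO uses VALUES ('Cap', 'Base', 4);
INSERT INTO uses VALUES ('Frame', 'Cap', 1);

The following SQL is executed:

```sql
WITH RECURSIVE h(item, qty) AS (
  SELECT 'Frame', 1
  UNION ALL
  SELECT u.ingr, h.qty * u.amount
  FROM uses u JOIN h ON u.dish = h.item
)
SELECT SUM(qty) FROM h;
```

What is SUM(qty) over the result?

Base: (Frame, qty=1).
Iteration 1: components of {Frame} -> Bearing = 1*5 = 5, Cap = 1*1 = 1, Clip = 1*4 = 4, Housing = 1*2 = 2.
Iteration 2: components of {Bearing,Cap,Clip,Housing} -> Base = 1*4 = 4, Motor = 2*5 = 10, Panel = 4*1 = 4.
Iteration 3: no further components; recursion stops.
SUM(qty) = 1 + 2 + 4 + 1 + 5 + 10 + 4 + 4 = 31.

31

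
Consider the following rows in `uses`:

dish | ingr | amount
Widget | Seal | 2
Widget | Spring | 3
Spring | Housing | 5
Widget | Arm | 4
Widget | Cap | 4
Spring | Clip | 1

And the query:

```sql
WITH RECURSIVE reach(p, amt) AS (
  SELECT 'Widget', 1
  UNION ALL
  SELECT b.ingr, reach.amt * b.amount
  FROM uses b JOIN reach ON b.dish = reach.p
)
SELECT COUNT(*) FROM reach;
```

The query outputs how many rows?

Base: (Widget, amt=1).
Iteration 1: components of {Widget} -> Arm = 1*4 = 4, Cap = 1*4 = 4, Seal = 1*2 = 2, Spring = 1*3 = 3.
Iteration 2: components of {Arm,Cap,Seal,Spring} -> Clip = 3*1 = 3, Housing = 3*5 = 15.
Iteration 3: no further components; recursion stops.
Total rows emitted: 7.

7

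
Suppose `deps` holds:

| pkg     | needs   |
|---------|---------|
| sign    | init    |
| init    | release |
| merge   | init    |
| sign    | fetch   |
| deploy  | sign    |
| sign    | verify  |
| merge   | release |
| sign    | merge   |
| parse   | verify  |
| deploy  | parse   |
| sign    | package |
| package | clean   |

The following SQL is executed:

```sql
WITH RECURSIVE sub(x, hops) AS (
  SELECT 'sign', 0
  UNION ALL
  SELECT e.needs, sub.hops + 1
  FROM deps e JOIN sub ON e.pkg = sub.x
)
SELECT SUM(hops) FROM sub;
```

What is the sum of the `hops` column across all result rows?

Base: (sign, hops=0).
Iteration 1: edges from {sign} -> (fetch, hops=1), (init, hops=1), (merge, hops=1), (package, hops=1), (verify, hops=1).
Iteration 2: edges from {fetch,init,merge,package,verify} -> (clean, hops=2), (init, hops=2), (release, hops=2) x2. [UNION ALL keeps all 4 new rows, including repeats]
Iteration 3: edges from {clean,init,release} -> (release, hops=3).
Iteration 4: no outgoing edges from {release}; recursion stops.
SUM(hops) = 0 + 1 + 1 + 1 + 1 + 1 + 2 + 2 + 2 + 2 + 3 = 16.

16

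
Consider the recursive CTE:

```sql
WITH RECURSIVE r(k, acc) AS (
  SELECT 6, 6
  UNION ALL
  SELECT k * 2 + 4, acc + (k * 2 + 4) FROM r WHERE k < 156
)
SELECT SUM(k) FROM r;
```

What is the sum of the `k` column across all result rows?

290

Base: k=6, acc=6.
Iteration 1: 6 < 156 holds -> k = 6 * 2 + 4 = 16, acc = 6 + 16 = 22.
Iteration 2: 16 < 156 holds -> k = 16 * 2 + 4 = 36, acc = 22 + 36 = 58.
Iteration 3: 36 < 156 holds -> k = 36 * 2 + 4 = 76, acc = 58 + 76 = 134.
Iteration 4: 76 < 156 holds -> k = 76 * 2 + 4 = 156, acc = 134 + 156 = 290.
Iteration 5: 156 < 156 fails; recursion stops.
SUM(k) = 6 + 16 + 36 + 76 + 156 = 290.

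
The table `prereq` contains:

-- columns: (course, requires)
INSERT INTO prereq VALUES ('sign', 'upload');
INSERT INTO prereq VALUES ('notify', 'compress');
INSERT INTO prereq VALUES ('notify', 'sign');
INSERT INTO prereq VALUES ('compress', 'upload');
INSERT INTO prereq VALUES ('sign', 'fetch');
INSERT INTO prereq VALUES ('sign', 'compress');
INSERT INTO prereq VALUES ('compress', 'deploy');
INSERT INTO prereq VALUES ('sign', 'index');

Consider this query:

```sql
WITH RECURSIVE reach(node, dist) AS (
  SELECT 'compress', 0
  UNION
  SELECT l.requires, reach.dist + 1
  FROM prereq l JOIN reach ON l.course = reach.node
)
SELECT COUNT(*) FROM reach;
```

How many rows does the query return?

3

Base: (compress, dist=0).
Iteration 1: edges from {compress} -> (deploy, dist=1), (upload, dist=1).
Iteration 2: no outgoing edges from {deploy,upload}; recursion stops.
Total rows emitted: 3.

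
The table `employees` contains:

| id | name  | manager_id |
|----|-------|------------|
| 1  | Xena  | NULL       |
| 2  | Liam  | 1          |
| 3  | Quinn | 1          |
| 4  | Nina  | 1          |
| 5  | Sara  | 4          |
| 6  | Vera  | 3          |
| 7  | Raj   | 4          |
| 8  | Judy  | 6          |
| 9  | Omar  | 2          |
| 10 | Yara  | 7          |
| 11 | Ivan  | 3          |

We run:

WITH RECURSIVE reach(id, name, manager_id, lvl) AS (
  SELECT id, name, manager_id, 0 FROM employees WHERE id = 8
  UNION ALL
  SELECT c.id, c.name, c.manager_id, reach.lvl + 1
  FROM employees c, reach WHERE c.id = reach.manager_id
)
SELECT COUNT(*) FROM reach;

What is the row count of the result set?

Base: id=8 (Judy), manager_id=6, lvl 0.
Iteration 1: join on id=6 -> Vera (id 6, manager_id=3, lvl 1).
Iteration 2: join on id=3 -> Quinn (id 3, manager_id=1, lvl 2).
Iteration 3: join on id=1 -> Xena (id 1, manager_id=NULL, lvl 3).
Iteration 4: manager_id is NULL; no match; recursion stops.
Total rows emitted: 4.

4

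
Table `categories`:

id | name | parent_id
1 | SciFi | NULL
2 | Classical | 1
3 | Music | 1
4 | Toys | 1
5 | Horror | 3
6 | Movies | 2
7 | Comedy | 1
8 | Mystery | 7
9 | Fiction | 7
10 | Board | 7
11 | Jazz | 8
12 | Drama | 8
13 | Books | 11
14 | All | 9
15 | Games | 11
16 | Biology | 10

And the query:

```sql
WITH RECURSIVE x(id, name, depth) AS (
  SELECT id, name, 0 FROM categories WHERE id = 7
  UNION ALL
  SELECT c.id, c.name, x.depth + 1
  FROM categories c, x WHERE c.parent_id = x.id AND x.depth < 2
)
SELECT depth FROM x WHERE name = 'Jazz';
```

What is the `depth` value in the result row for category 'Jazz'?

Base: id=7 (Comedy) at depth 0.
Iteration 1: rows with parent_id in {7} -> Mystery (id 8, depth 1), Fiction (id 9, depth 1), Board (id 10, depth 1).
Iteration 2: rows with parent_id in {8,9,10} -> Jazz (id 11, depth 2), Drama (id 12, depth 2), All (id 14, depth 2), Biology (id 16, depth 2).
Iteration 3: depth < 2 fails for all current rows; recursion stops.

2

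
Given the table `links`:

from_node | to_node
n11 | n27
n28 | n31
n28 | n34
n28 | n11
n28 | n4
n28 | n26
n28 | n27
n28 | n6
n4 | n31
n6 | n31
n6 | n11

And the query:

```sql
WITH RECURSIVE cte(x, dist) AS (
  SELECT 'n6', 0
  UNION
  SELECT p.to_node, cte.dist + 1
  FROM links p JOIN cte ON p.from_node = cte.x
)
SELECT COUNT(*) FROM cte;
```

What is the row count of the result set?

4

Base: (n6, dist=0).
Iteration 1: edges from {n6} -> (n11, dist=1), (n31, dist=1).
Iteration 2: edges from {n11,n31} -> (n27, dist=2).
Iteration 3: no outgoing edges from {n27}; recursion stops.
Total rows emitted: 4.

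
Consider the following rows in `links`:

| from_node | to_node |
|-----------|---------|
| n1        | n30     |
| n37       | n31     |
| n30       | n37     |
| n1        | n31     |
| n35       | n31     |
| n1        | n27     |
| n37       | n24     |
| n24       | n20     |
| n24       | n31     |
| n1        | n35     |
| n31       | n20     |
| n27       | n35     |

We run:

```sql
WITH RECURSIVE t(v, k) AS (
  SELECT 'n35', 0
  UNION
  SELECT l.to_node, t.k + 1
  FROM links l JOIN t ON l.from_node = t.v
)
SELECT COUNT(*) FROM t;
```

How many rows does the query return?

3

Base: (n35, k=0).
Iteration 1: edges from {n35} -> (n31, k=1).
Iteration 2: edges from {n31} -> (n20, k=2).
Iteration 3: no outgoing edges from {n20}; recursion stops.
Total rows emitted: 3.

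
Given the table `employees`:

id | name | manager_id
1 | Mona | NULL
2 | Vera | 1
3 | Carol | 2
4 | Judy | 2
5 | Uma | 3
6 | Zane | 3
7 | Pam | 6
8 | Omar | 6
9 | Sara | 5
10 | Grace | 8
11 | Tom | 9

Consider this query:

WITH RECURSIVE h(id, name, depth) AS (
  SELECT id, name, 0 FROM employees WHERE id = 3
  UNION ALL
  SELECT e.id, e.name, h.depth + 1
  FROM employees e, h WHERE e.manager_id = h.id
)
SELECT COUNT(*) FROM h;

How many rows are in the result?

8

Base: id=3 (Carol) at depth 0.
Iteration 1: rows with manager_id in {3} -> Uma (id 5, depth 1), Zane (id 6, depth 1).
Iteration 2: rows with manager_id in {5,6} -> Pam (id 7, depth 2), Omar (id 8, depth 2), Sara (id 9, depth 2).
Iteration 3: rows with manager_id in {7,8,9} -> Grace (id 10, depth 3), Tom (id 11, depth 3).
Iteration 4: no rows with manager_id in {10,11}; recursion stops.
Total rows emitted: 8.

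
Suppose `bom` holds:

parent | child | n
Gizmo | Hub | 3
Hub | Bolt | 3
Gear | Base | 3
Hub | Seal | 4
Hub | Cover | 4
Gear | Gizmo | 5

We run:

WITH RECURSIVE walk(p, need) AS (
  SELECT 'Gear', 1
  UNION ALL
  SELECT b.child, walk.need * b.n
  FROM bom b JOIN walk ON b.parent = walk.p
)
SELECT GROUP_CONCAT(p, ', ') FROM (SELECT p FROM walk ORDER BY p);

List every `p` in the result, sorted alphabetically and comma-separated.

Base: (Gear, need=1).
Iteration 1: components of {Gear} -> Base = 1*3 = 3, Gizmo = 1*5 = 5.
Iteration 2: components of {Base,Gizmo} -> Hub = 5*3 = 15.
Iteration 3: components of {Hub} -> Bolt = 15*3 = 45, Cover = 15*4 = 60, Seal = 15*4 = 60.
Iteration 4: no further components; recursion stops.

Base, Bolt, Cover, Gear, Gizmo, Hub, Seal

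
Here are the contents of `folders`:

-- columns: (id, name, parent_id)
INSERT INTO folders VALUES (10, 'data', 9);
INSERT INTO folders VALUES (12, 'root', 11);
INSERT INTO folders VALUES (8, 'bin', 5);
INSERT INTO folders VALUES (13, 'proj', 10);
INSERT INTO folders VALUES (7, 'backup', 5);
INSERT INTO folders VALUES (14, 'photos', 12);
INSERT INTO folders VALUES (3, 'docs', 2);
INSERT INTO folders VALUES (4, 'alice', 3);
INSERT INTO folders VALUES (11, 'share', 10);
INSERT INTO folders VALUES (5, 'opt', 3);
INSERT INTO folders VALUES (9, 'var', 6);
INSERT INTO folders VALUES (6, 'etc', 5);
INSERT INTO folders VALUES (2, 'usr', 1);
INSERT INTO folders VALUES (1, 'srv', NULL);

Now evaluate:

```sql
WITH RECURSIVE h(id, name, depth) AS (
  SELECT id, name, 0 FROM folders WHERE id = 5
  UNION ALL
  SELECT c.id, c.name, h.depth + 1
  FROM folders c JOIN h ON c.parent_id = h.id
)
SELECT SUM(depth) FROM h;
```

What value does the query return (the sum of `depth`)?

Base: id=5 (opt) at depth 0.
Iteration 1: rows with parent_id in {5} -> etc (id 6, depth 1), backup (id 7, depth 1), bin (id 8, depth 1).
Iteration 2: rows with parent_id in {6,7,8} -> var (id 9, depth 2).
Iteration 3: rows with parent_id in {9} -> data (id 10, depth 3).
Iteration 4: rows with parent_id in {10} -> share (id 11, depth 4), proj (id 13, depth 4).
Iteration 5: rows with parent_id in {11,13} -> root (id 12, depth 5).
Iteration 6: rows with parent_id in {12} -> photos (id 14, depth 6).
Iteration 7: no rows with parent_id in {14}; recursion stops.
SUM(depth) = 0 + 1 + 1 + 1 + 2 + 3 + 4 + 4 + 5 + 6 = 27.

27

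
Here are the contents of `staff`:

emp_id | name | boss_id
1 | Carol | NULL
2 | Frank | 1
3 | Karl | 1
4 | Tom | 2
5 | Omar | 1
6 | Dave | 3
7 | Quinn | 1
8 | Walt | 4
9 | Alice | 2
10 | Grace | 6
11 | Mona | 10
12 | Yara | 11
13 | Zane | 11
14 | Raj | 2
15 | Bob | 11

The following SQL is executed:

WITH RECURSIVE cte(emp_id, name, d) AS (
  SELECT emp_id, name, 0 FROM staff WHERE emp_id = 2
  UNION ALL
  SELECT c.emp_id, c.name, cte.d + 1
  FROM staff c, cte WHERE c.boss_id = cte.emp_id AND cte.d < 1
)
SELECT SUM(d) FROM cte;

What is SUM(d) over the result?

3

Base: emp_id=2 (Frank) at d 0.
Iteration 1: rows with boss_id in {2} -> Tom (id 4, d 1), Alice (id 9, d 1), Raj (id 14, d 1).
Iteration 2: d < 1 fails for all current rows; recursion stops.
SUM(d) = 0 + 1 + 1 + 1 = 3.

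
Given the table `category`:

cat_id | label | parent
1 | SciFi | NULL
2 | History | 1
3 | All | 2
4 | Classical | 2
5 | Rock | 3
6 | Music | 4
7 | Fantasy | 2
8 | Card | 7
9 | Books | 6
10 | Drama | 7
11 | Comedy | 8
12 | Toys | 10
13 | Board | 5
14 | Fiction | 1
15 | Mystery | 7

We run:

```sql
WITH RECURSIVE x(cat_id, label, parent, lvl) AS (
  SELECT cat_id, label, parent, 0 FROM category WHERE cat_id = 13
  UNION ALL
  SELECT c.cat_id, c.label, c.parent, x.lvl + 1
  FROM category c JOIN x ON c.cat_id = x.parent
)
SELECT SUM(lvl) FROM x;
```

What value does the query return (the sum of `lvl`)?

10

Base: cat_id=13 (Board), parent=5, lvl 0.
Iteration 1: join on cat_id=5 -> Rock (id 5, parent=3, lvl 1).
Iteration 2: join on cat_id=3 -> All (id 3, parent=2, lvl 2).
Iteration 3: join on cat_id=2 -> History (id 2, parent=1, lvl 3).
Iteration 4: join on cat_id=1 -> SciFi (id 1, parent=NULL, lvl 4).
Iteration 5: parent is NULL; no match; recursion stops.
SUM(lvl) = 0 + 1 + 2 + 3 + 4 = 10.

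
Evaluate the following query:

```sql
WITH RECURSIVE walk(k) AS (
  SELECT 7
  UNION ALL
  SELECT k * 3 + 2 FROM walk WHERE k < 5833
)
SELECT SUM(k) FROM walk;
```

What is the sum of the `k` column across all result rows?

26232

Base: k=7.
Iteration 1: 7 < 5833 holds -> k = 7 * 3 + 2 = 23.
Iteration 2: 23 < 5833 holds -> k = 23 * 3 + 2 = 71.
Iteration 3: 71 < 5833 holds -> k = 71 * 3 + 2 = 215.
Iteration 4: 215 < 5833 holds -> k = 215 * 3 + 2 = 647.
Iteration 5: 647 < 5833 holds -> k = 647 * 3 + 2 = 1943.
Iteration 6: 1943 < 5833 holds -> k = 1943 * 3 + 2 = 5831.
Iteration 7: 5831 < 5833 holds -> k = 5831 * 3 + 2 = 17495.
Iteration 8: 17495 < 5833 fails; recursion stops.
SUM(k) = 7 + 23 + 71 + 215 + 647 + 1943 + 5831 + 17495 = 26232.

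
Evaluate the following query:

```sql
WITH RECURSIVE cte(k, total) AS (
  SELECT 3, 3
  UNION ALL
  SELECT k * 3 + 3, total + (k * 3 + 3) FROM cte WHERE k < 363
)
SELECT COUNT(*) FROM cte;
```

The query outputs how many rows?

Base: k=3, total=3.
Iteration 1: 3 < 363 holds -> k = 3 * 3 + 3 = 12, total = 3 + 12 = 15.
Iteration 2: 12 < 363 holds -> k = 12 * 3 + 3 = 39, total = 15 + 39 = 54.
Iteration 3: 39 < 363 holds -> k = 39 * 3 + 3 = 120, total = 54 + 120 = 174.
Iteration 4: 120 < 363 holds -> k = 120 * 3 + 3 = 363, total = 174 + 363 = 537.
Iteration 5: 363 < 363 fails; recursion stops.
Total rows emitted: 5.

5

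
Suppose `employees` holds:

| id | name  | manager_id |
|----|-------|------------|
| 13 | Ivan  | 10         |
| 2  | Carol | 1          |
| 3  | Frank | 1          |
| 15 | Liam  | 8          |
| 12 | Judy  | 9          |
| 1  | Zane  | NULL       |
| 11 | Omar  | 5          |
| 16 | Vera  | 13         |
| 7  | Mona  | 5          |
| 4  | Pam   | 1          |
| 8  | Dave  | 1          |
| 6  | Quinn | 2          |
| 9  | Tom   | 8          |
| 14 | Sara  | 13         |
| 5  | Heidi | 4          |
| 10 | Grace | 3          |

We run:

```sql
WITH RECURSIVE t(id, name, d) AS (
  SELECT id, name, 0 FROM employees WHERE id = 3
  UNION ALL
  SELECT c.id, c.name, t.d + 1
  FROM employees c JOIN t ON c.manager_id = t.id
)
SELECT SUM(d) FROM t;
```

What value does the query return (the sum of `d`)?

9

Base: id=3 (Frank) at d 0.
Iteration 1: rows with manager_id in {3} -> Grace (id 10, d 1).
Iteration 2: rows with manager_id in {10} -> Ivan (id 13, d 2).
Iteration 3: rows with manager_id in {13} -> Sara (id 14, d 3), Vera (id 16, d 3).
Iteration 4: no rows with manager_id in {14,16}; recursion stops.
SUM(d) = 0 + 1 + 2 + 3 + 3 = 9.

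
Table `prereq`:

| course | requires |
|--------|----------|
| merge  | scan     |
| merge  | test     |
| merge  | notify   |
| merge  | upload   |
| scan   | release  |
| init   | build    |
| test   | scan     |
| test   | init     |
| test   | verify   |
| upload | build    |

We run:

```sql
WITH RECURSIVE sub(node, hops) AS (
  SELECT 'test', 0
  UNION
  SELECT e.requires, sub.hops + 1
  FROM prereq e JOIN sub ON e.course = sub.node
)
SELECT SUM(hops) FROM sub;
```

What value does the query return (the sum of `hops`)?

Base: (test, hops=0).
Iteration 1: edges from {test} -> (init, hops=1), (scan, hops=1), (verify, hops=1).
Iteration 2: edges from {init,scan,verify} -> (build, hops=2), (release, hops=2).
Iteration 3: no outgoing edges from {build,release}; recursion stops.
SUM(hops) = 0 + 1 + 1 + 1 + 2 + 2 = 7.

7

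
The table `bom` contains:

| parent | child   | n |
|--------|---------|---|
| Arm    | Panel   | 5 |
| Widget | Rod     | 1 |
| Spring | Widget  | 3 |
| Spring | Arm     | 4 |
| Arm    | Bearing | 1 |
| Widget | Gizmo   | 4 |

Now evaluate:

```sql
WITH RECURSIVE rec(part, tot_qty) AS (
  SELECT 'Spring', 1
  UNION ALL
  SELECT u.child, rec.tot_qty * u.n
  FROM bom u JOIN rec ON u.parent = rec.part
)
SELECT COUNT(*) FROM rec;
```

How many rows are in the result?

Base: (Spring, tot_qty=1).
Iteration 1: components of {Spring} -> Arm = 1*4 = 4, Widget = 1*3 = 3.
Iteration 2: components of {Arm,Widget} -> Bearing = 4*1 = 4, Gizmo = 3*4 = 12, Panel = 4*5 = 20, Rod = 3*1 = 3.
Iteration 3: no further components; recursion stops.
Total rows emitted: 7.

7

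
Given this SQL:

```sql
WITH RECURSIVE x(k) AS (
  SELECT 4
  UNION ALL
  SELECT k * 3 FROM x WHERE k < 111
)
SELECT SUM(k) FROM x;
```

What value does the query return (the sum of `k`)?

Base: k=4.
Iteration 1: 4 < 111 holds -> k = 4 * 3 = 12.
Iteration 2: 12 < 111 holds -> k = 12 * 3 = 36.
Iteration 3: 36 < 111 holds -> k = 36 * 3 = 108.
Iteration 4: 108 < 111 holds -> k = 108 * 3 = 324.
Iteration 5: 324 < 111 fails; recursion stops.
SUM(k) = 4 + 12 + 36 + 108 + 324 = 484.

484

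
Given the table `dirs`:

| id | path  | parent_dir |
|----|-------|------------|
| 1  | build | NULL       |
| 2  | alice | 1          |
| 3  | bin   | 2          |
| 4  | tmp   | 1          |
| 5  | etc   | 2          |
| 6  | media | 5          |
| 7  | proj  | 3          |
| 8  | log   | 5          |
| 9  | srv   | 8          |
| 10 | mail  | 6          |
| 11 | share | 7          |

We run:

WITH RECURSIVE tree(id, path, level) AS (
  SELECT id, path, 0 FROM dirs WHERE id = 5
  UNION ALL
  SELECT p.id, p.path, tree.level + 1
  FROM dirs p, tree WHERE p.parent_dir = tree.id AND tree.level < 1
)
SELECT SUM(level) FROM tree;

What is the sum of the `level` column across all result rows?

2

Base: id=5 (etc) at level 0.
Iteration 1: rows with parent_dir in {5} -> media (id 6, level 1), log (id 8, level 1).
Iteration 2: level < 1 fails for all current rows; recursion stops.
SUM(level) = 0 + 1 + 1 = 2.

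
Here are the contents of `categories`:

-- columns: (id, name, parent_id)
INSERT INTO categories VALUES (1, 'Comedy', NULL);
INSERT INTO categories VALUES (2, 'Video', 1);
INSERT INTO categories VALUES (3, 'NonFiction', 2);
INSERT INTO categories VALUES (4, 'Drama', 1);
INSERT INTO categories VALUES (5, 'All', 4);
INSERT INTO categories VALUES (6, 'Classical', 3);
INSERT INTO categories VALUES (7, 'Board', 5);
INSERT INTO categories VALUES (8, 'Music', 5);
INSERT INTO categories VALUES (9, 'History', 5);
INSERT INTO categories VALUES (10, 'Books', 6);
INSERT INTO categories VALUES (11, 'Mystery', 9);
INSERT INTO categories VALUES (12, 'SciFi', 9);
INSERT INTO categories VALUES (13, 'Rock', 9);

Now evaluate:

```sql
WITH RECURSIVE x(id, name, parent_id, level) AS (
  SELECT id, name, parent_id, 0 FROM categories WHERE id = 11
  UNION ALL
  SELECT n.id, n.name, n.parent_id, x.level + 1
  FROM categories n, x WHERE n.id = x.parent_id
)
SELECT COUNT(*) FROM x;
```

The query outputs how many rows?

Base: id=11 (Mystery), parent_id=9, level 0.
Iteration 1: join on id=9 -> History (id 9, parent_id=5, level 1).
Iteration 2: join on id=5 -> All (id 5, parent_id=4, level 2).
Iteration 3: join on id=4 -> Drama (id 4, parent_id=1, level 3).
Iteration 4: join on id=1 -> Comedy (id 1, parent_id=NULL, level 4).
Iteration 5: parent_id is NULL; no match; recursion stops.
Total rows emitted: 5.

5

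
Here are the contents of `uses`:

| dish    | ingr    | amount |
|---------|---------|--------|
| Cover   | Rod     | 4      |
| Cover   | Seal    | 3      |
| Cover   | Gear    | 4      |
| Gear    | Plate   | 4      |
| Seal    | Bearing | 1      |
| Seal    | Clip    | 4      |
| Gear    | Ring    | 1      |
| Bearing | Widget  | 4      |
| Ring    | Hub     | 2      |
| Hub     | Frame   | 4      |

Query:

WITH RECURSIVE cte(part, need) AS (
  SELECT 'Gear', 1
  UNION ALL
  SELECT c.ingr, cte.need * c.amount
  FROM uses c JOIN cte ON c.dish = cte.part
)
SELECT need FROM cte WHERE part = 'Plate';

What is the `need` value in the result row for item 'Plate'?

Base: (Gear, need=1).
Iteration 1: components of {Gear} -> Plate = 1*4 = 4, Ring = 1*1 = 1.
Iteration 2: components of {Plate,Ring} -> Hub = 1*2 = 2.
Iteration 3: components of {Hub} -> Frame = 2*4 = 8.
Iteration 4: no further components; recursion stops.

4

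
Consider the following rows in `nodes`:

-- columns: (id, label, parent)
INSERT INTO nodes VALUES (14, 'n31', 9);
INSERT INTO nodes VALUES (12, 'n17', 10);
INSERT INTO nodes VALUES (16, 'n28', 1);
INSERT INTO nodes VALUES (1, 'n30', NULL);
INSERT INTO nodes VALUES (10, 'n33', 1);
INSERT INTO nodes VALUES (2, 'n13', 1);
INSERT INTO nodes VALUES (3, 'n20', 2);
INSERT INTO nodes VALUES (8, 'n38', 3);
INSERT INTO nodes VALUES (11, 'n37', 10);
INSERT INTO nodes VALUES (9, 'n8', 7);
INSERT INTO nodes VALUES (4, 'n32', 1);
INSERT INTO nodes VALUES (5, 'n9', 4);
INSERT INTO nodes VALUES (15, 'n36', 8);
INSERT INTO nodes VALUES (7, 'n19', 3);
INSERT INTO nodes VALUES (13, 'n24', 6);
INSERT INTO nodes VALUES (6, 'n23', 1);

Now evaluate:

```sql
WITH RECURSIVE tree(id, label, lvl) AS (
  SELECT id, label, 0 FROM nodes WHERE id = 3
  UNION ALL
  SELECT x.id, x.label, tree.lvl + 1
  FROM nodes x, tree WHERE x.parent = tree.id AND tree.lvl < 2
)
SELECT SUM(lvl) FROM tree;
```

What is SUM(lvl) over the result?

Base: id=3 (n20) at lvl 0.
Iteration 1: rows with parent in {3} -> n19 (id 7, lvl 1), n38 (id 8, lvl 1).
Iteration 2: rows with parent in {7,8} -> n8 (id 9, lvl 2), n36 (id 15, lvl 2).
Iteration 3: lvl < 2 fails for all current rows; recursion stops.
SUM(lvl) = 0 + 1 + 1 + 2 + 2 = 6.

6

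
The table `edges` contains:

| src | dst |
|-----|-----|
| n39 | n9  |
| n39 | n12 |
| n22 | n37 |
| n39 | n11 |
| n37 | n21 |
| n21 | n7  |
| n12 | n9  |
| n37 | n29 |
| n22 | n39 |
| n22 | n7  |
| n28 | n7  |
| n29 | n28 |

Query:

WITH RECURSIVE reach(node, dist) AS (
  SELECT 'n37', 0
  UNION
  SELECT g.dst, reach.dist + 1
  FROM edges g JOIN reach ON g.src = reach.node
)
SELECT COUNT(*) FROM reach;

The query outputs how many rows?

6

Base: (n37, dist=0).
Iteration 1: edges from {n37} -> (n21, dist=1), (n29, dist=1).
Iteration 2: edges from {n21,n29} -> (n28, dist=2), (n7, dist=2).
Iteration 3: edges from {n28,n7} -> (n7, dist=3).
Iteration 4: no outgoing edges from {n7}; recursion stops.
Total rows emitted: 6.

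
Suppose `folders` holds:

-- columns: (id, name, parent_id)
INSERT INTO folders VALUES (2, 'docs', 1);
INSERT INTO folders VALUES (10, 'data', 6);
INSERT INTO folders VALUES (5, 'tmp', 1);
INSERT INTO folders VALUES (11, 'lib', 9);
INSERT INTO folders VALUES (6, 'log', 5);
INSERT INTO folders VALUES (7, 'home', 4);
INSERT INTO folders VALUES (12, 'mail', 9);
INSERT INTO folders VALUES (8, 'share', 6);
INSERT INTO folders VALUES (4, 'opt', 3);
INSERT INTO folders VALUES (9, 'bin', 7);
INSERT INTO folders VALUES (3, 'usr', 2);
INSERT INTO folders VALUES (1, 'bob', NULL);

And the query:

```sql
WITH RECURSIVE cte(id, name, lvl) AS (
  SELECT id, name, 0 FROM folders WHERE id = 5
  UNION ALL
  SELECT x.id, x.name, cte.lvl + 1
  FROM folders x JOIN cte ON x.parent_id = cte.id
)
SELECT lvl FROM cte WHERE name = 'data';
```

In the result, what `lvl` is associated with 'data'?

Base: id=5 (tmp) at lvl 0.
Iteration 1: rows with parent_id in {5} -> log (id 6, lvl 1).
Iteration 2: rows with parent_id in {6} -> share (id 8, lvl 2), data (id 10, lvl 2).
Iteration 3: no rows with parent_id in {8,10}; recursion stops.

2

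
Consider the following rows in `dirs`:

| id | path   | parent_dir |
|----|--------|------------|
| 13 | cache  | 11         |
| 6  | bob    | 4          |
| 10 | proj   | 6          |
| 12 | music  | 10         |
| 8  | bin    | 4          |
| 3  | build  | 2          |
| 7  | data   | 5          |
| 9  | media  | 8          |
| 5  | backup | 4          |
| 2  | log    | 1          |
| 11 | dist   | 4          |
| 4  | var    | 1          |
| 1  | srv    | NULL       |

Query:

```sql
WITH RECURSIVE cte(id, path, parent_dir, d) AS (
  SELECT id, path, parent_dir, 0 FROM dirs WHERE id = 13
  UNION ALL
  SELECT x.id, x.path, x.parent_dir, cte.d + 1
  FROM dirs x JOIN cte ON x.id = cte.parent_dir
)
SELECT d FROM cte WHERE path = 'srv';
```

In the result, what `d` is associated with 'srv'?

3

Base: id=13 (cache), parent_dir=11, d 0.
Iteration 1: join on id=11 -> dist (id 11, parent_dir=4, d 1).
Iteration 2: join on id=4 -> var (id 4, parent_dir=1, d 2).
Iteration 3: join on id=1 -> srv (id 1, parent_dir=NULL, d 3).
Iteration 4: parent_dir is NULL; no match; recursion stops.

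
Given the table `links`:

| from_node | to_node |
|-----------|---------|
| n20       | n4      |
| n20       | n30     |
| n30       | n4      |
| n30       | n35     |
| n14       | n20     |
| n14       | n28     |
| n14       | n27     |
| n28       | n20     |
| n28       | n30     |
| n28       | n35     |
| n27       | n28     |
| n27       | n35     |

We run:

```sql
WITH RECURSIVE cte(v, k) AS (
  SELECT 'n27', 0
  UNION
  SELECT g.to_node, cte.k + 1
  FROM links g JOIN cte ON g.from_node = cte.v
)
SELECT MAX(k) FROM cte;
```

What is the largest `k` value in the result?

4

Base: (n27, k=0).
Iteration 1: edges from {n27} -> (n28, k=1), (n35, k=1).
Iteration 2: edges from {n28,n35} -> (n20, k=2), (n30, k=2), (n35, k=2).
Iteration 3: edges from {n20,n30,n35} -> (n30, k=3), (n35, k=3), (n4, k=3). [UNION drops 1 duplicate row(s)]
Iteration 4: edges from {n30,n35,n4} -> (n35, k=4), (n4, k=4).
Iteration 5: no outgoing edges from {n35,n4}; recursion stops.
k values: 0, 1, 1, 2, 2, 2, 3, 3, 3, 4, 4; the maximum is 4.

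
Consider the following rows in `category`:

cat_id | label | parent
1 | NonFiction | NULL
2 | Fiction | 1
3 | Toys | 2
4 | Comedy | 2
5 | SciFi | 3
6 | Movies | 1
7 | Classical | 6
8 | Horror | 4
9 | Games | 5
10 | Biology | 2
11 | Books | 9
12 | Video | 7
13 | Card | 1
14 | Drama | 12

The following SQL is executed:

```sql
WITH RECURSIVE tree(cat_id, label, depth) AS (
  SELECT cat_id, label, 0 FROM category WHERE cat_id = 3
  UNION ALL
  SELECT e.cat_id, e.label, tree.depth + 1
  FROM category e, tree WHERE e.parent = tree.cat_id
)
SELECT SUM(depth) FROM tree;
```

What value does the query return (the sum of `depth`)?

6

Base: cat_id=3 (Toys) at depth 0.
Iteration 1: rows with parent in {3} -> SciFi (id 5, depth 1).
Iteration 2: rows with parent in {5} -> Games (id 9, depth 2).
Iteration 3: rows with parent in {9} -> Books (id 11, depth 3).
Iteration 4: no rows with parent in {11}; recursion stops.
SUM(depth) = 0 + 1 + 2 + 3 = 6.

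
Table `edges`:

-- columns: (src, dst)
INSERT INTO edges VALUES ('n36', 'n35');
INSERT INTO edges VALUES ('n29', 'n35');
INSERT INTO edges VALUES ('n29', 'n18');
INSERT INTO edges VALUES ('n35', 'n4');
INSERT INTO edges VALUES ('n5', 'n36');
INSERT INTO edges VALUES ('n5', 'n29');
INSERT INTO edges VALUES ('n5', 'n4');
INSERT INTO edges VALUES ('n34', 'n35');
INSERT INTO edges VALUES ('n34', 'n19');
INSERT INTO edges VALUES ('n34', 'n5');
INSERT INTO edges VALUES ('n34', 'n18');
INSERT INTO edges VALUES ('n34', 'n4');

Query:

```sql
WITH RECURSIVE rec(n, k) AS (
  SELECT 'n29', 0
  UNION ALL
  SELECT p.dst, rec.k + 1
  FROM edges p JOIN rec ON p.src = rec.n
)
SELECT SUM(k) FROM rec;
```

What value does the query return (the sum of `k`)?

Base: (n29, k=0).
Iteration 1: edges from {n29} -> (n18, k=1), (n35, k=1).
Iteration 2: edges from {n18,n35} -> (n4, k=2).
Iteration 3: no outgoing edges from {n4}; recursion stops.
SUM(k) = 0 + 1 + 1 + 2 = 4.

4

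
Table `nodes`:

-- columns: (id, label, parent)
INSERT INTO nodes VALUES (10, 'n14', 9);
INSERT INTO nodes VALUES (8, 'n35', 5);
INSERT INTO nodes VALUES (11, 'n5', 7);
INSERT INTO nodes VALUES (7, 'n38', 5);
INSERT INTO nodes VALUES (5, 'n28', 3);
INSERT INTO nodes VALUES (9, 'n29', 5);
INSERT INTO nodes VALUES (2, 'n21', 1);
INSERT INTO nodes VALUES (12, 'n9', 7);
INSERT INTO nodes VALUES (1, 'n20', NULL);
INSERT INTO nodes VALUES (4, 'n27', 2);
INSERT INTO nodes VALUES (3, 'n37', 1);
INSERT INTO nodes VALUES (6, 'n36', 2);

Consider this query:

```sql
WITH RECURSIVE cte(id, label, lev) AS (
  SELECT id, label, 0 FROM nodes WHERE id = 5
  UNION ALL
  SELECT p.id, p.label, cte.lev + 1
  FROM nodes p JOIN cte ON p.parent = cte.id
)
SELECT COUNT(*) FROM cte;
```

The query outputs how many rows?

Base: id=5 (n28) at lev 0.
Iteration 1: rows with parent in {5} -> n38 (id 7, lev 1), n35 (id 8, lev 1), n29 (id 9, lev 1).
Iteration 2: rows with parent in {7,8,9} -> n14 (id 10, lev 2), n5 (id 11, lev 2), n9 (id 12, lev 2).
Iteration 3: no rows with parent in {10,11,12}; recursion stops.
Total rows emitted: 7.

7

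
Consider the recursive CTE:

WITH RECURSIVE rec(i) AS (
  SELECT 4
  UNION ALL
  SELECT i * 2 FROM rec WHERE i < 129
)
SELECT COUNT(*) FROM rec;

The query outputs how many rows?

7

Base: i=4.
Iteration 1: 4 < 129 holds -> i = 4 * 2 = 8.
Iteration 2: 8 < 129 holds -> i = 8 * 2 = 16.
Iteration 3: 16 < 129 holds -> i = 16 * 2 = 32.
Iteration 4: 32 < 129 holds -> i = 32 * 2 = 64.
Iteration 5: 64 < 129 holds -> i = 64 * 2 = 128.
Iteration 6: 128 < 129 holds -> i = 128 * 2 = 256.
Iteration 7: 256 < 129 fails; recursion stops.
Total rows emitted: 7.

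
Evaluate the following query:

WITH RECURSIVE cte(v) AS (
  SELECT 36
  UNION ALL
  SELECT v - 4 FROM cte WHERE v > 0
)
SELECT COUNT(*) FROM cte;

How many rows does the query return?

10

Base: v=36.
Iteration 1: 36 > 0 holds -> v = 36 - 4 = 32.
Iteration 2: 32 > 0 holds -> v = 32 - 4 = 28.
Iteration 3: 28 > 0 holds -> v = 28 - 4 = 24.
Iteration 4: 24 > 0 holds -> v = 24 - 4 = 20.
Iteration 5: 20 > 0 holds -> v = 20 - 4 = 16.
Iteration 6: 16 > 0 holds -> v = 16 - 4 = 12.
Iteration 7: 12 > 0 holds -> v = 12 - 4 = 8.
Iteration 8: 8 > 0 holds -> v = 8 - 4 = 4.
Iteration 9: 4 > 0 holds -> v = 4 - 4 = 0.
Iteration 10: 0 > 0 fails; recursion stops.
Total rows emitted: 10.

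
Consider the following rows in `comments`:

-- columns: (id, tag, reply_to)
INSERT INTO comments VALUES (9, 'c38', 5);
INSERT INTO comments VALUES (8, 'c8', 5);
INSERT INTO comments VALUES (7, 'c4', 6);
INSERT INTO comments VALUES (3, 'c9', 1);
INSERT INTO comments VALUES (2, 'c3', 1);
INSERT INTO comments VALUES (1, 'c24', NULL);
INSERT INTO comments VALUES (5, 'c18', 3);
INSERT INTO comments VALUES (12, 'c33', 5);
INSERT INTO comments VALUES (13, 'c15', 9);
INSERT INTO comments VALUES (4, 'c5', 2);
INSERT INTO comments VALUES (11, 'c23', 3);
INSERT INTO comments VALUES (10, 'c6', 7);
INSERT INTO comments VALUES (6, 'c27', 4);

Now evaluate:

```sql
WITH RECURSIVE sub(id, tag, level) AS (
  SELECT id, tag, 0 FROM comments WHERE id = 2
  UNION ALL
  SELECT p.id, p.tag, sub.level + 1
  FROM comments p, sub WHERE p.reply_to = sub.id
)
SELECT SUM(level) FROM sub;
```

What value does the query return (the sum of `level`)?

Base: id=2 (c3) at level 0.
Iteration 1: rows with reply_to in {2} -> c5 (id 4, level 1).
Iteration 2: rows with reply_to in {4} -> c27 (id 6, level 2).
Iteration 3: rows with reply_to in {6} -> c4 (id 7, level 3).
Iteration 4: rows with reply_to in {7} -> c6 (id 10, level 4).
Iteration 5: no rows with reply_to in {10}; recursion stops.
SUM(level) = 0 + 1 + 2 + 3 + 4 = 10.

10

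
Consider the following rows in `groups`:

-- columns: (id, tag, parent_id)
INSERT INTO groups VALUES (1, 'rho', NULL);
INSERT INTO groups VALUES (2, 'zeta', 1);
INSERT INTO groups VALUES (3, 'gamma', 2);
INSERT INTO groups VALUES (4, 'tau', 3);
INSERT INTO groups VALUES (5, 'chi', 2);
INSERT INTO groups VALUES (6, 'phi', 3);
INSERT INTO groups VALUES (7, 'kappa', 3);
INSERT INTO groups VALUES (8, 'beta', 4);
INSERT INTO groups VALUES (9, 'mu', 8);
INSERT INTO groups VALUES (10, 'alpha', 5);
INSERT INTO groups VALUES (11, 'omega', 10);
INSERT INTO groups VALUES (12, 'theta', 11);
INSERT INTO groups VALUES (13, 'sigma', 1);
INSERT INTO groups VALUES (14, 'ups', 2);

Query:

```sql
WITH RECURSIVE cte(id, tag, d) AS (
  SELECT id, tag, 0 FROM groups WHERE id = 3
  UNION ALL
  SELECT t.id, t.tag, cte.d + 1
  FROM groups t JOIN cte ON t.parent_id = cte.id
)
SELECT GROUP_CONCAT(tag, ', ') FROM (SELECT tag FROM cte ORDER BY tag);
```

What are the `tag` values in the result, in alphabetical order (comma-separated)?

beta, gamma, kappa, mu, phi, tau

Base: id=3 (gamma) at d 0.
Iteration 1: rows with parent_id in {3} -> tau (id 4, d 1), phi (id 6, d 1), kappa (id 7, d 1).
Iteration 2: rows with parent_id in {4,6,7} -> beta (id 8, d 2).
Iteration 3: rows with parent_id in {8} -> mu (id 9, d 3).
Iteration 4: no rows with parent_id in {9}; recursion stops.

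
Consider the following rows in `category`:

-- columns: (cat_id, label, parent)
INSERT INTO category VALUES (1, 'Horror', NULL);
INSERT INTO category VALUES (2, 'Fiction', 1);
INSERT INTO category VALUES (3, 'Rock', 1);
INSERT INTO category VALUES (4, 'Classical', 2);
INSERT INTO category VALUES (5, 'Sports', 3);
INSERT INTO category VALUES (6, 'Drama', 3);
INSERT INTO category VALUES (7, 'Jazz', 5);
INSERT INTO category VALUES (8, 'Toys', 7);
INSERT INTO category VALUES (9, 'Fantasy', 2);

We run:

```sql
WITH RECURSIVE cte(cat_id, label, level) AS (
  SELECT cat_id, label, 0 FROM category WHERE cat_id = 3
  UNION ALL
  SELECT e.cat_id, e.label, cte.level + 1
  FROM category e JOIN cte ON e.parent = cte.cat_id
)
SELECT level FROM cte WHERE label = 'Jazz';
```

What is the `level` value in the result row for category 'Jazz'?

2

Base: cat_id=3 (Rock) at level 0.
Iteration 1: rows with parent in {3} -> Sports (id 5, level 1), Drama (id 6, level 1).
Iteration 2: rows with parent in {5,6} -> Jazz (id 7, level 2).
Iteration 3: rows with parent in {7} -> Toys (id 8, level 3).
Iteration 4: no rows with parent in {8}; recursion stops.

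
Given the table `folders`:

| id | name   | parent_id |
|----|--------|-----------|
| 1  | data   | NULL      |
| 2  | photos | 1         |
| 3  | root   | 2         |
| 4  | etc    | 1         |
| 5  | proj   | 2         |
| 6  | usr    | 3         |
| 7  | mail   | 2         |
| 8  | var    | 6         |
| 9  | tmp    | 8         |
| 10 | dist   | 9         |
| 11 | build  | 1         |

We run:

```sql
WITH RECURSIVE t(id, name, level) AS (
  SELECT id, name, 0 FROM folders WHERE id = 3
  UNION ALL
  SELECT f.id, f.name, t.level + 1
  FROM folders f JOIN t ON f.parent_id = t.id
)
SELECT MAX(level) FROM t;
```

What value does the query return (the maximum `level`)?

Base: id=3 (root) at level 0.
Iteration 1: rows with parent_id in {3} -> usr (id 6, level 1).
Iteration 2: rows with parent_id in {6} -> var (id 8, level 2).
Iteration 3: rows with parent_id in {8} -> tmp (id 9, level 3).
Iteration 4: rows with parent_id in {9} -> dist (id 10, level 4).
Iteration 5: no rows with parent_id in {10}; recursion stops.
level values: 0, 1, 2, 3, 4; the maximum is 4.

4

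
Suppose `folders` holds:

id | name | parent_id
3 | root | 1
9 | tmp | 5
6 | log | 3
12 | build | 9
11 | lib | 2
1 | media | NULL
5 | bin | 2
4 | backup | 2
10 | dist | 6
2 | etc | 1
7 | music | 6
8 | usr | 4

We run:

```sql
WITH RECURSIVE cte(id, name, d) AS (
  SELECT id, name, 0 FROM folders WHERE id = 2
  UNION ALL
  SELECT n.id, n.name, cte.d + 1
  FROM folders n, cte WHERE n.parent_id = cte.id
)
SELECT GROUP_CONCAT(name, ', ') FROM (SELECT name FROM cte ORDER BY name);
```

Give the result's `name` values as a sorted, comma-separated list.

Base: id=2 (etc) at d 0.
Iteration 1: rows with parent_id in {2} -> backup (id 4, d 1), bin (id 5, d 1), lib (id 11, d 1).
Iteration 2: rows with parent_id in {4,5,11} -> usr (id 8, d 2), tmp (id 9, d 2).
Iteration 3: rows with parent_id in {8,9} -> build (id 12, d 3).
Iteration 4: no rows with parent_id in {12}; recursion stops.

backup, bin, build, etc, lib, tmp, usr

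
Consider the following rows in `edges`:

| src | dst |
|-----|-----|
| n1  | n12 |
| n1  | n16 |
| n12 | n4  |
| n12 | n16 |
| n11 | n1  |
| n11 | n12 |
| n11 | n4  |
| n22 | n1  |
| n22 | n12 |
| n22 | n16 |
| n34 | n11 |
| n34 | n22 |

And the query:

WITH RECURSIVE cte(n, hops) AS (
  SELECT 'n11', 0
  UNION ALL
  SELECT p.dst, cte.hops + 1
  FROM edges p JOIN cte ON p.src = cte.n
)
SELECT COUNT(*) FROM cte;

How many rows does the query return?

10

Base: (n11, hops=0).
Iteration 1: edges from {n11} -> (n1, hops=1), (n12, hops=1), (n4, hops=1).
Iteration 2: edges from {n1,n12,n4} -> (n12, hops=2), (n16, hops=2) x2, (n4, hops=2). [UNION ALL keeps all 4 new rows, including repeats]
Iteration 3: edges from {n12,n16,n4} -> (n16, hops=3), (n4, hops=3).
Iteration 4: no outgoing edges from {n16,n4}; recursion stops.
Total rows emitted: 10.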